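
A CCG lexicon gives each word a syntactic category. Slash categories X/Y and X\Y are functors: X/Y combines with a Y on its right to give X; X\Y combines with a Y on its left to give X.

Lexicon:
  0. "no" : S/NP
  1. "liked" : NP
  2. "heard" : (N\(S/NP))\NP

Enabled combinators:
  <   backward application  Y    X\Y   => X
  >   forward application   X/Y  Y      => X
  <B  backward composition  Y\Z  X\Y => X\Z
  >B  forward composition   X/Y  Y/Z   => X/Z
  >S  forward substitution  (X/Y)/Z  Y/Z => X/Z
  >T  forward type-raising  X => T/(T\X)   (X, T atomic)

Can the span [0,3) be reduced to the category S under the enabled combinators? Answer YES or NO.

NO

S/NP NP (N\(S/NP))\NP
CKY chart[0,3] = {N, N/(N\N), NP/(NP\N), PP/(PP\N), S/(S\N)}; S ∉ chart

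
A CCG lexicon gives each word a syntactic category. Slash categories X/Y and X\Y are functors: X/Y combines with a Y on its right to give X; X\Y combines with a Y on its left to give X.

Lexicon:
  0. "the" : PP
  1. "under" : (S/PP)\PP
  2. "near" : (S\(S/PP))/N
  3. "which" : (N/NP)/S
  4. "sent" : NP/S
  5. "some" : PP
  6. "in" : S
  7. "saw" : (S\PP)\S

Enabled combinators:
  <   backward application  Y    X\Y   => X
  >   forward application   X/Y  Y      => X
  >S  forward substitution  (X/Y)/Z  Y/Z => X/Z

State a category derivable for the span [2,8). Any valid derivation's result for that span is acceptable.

[0,8] S   <
  [0,2] S/PP   <
    [0,1] "the" : PP
    [1,2] "under" : (S/PP)\PP
  [2,8] S\(S/PP)   >
    [2,3] "near" : (S\(S/PP))/N
    [3,8] N   >
      [3,5] N/S   >S
        [3,4] "which" : (N/NP)/S
        [4,5] "sent" : NP/S
      [5,8] S   <
        [5,6] "some" : PP
        [6,8] S\PP   <
          [6,7] "in" : S
          [7,8] "saw" : (S\PP)\S

S\(S/PP)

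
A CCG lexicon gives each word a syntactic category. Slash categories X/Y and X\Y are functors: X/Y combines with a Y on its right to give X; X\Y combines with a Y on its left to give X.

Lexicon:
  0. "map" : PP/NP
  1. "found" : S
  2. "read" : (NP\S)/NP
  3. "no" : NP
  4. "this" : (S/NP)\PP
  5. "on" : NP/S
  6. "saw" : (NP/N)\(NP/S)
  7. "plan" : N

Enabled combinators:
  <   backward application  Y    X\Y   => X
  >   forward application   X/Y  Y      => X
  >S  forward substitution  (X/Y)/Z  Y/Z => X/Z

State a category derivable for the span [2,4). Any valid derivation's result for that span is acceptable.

[0,8] S   >
  [0,5] S/NP   <
    [0,4] PP   >
      [0,1] "map" : PP/NP
      [1,4] NP   <
        [1,2] "found" : S
        [2,4] NP\S   >
          [2,3] "read" : (NP\S)/NP
          [3,4] "no" : NP
    [4,5] "this" : (S/NP)\PP
  [5,8] NP   >
    [5,7] NP/N   <
      [5,6] "on" : NP/S
      [6,7] "saw" : (NP/N)\(NP/S)
    [7,8] "plan" : N

NP\S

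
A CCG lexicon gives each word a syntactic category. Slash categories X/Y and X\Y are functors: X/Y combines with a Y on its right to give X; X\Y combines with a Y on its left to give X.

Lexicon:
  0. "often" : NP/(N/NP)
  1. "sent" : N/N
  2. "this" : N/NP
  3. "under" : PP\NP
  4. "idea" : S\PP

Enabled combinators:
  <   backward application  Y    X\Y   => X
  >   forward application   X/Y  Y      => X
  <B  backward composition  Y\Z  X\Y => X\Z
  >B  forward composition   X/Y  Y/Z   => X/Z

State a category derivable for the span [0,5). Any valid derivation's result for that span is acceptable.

[0,5] S   <
  [0,4] PP   <
    [0,3] NP   >
      [0,1] "often" : NP/(N/NP)
      [1,3] N/NP   >B
        [1,2] "sent" : N/N
        [2,3] "this" : N/NP
    [3,4] "under" : PP\NP
  [4,5] "idea" : S\PP

S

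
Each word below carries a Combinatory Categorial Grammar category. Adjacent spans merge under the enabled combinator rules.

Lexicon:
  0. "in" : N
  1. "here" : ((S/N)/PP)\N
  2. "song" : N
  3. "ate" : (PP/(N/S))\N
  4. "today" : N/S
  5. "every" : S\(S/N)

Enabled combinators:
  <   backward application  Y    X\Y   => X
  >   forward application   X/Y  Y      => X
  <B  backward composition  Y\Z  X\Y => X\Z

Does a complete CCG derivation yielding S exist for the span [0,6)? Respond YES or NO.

YES

[0,6] S   <
  [0,5] S/N   >
    [0,2] (S/N)/PP   <
      [0,1] "in" : N
      [1,2] "here" : ((S/N)/PP)\N
    [2,5] PP   >
      [2,4] PP/(N/S)   <
        [2,3] "song" : N
        [3,4] "ate" : (PP/(N/S))\N
      [4,5] "today" : N/S
  [5,6] "every" : S\(S/N)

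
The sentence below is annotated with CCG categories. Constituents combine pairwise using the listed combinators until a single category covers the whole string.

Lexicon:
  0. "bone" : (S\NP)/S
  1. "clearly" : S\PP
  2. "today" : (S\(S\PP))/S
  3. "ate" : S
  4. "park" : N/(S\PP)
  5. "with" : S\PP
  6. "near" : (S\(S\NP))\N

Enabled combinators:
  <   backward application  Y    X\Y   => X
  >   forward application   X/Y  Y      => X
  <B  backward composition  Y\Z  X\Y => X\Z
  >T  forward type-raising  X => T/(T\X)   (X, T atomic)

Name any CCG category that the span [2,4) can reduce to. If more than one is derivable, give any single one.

S\(S\PP)

[0,7] S   <
  [0,4] S\NP   >
    [0,1] "bone" : (S\NP)/S
    [1,4] S   <
      [1,2] "clearly" : S\PP
      [2,4] S\(S\PP)   >
        [2,3] "today" : (S\(S\PP))/S
        [3,4] "ate" : S
  [4,7] S\(S\NP)   <
    [4,6] N   >
      [4,5] "park" : N/(S\PP)
      [5,6] "with" : S\PP
    [6,7] "near" : (S\(S\NP))\N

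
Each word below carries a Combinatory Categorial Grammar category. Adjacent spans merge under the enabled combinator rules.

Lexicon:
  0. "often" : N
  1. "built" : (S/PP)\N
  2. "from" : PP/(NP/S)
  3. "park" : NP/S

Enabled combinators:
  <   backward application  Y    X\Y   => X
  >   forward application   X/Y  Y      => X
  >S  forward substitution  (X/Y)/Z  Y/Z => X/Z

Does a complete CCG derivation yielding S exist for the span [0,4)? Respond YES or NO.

YES

[0,4] S   >
  [0,2] S/PP   <
    [0,1] "often" : N
    [1,2] "built" : (S/PP)\N
  [2,4] PP   >
    [2,3] "from" : PP/(NP/S)
    [3,4] "park" : NP/S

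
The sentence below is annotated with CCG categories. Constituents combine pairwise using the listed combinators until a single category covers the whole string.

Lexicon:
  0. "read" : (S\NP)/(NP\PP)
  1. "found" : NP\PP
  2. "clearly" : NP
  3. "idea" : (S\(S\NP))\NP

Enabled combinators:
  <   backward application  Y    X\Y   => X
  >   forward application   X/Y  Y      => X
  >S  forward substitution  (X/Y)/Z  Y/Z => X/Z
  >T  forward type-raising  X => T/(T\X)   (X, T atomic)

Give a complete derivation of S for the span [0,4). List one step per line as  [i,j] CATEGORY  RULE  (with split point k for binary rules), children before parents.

[0,1] (S\NP)/(NP\PP)  lex  "read"
[1,2] NP\PP  lex  "found"
[0,2] S\NP  >  k=1
[2,3] NP  lex  "clearly"
[3,4] (S\(S\NP))\NP  lex  "idea"
[2,4] S\(S\NP)  <  k=3
[0,4] S  <  k=2

[0,4] S   <
  [0,2] S\NP   >
    [0,1] "read" : (S\NP)/(NP\PP)
    [1,2] "found" : NP\PP
  [2,4] S\(S\NP)   <
    [2,3] "clearly" : NP
    [3,4] "idea" : (S\(S\NP))\NP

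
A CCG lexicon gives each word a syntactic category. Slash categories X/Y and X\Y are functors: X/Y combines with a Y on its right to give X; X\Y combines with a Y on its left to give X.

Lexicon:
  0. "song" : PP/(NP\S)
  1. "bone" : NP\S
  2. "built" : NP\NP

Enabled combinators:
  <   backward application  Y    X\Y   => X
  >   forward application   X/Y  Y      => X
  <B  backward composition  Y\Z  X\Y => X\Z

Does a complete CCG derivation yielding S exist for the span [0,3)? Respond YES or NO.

NO

PP/(NP\S) NP\S NP\NP
CKY chart[0,3] = {PP}; S ∉ chart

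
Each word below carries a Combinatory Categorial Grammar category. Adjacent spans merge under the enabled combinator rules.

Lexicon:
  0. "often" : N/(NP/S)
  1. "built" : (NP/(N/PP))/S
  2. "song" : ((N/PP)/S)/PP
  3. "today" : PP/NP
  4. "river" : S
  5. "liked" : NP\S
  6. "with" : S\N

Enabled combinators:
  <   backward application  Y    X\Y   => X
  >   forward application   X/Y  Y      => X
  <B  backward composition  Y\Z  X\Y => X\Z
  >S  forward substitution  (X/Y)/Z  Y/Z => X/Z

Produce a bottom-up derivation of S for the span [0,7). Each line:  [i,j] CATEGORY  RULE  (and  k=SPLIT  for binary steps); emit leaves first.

[0,7] S   <
  [0,6] N   >
    [0,1] "often" : N/(NP/S)
    [1,6] NP/S   >S
      [1,2] "built" : (NP/(N/PP))/S
      [2,6] (N/PP)/S   >
        [2,3] "song" : ((N/PP)/S)/PP
        [3,6] PP   >
          [3,4] "today" : PP/NP
          [4,6] NP   <
            [4,5] "river" : S
            [5,6] "liked" : NP\S
  [6,7] "with" : S\N

[0,1] N/(NP/S)  lex  "often"
[1,2] (NP/(N/PP))/S  lex  "built"
[2,3] ((N/PP)/S)/PP  lex  "song"
[3,4] PP/NP  lex  "today"
[4,5] S  lex  "river"
[5,6] NP\S  lex  "liked"
[4,6] NP  <  k=5
[3,6] PP  >  k=4
[2,6] (N/PP)/S  >  k=3
[1,6] NP/S  >S  k=2
[0,6] N  >  k=1
[6,7] S\N  lex  "with"
[0,7] S  <  k=6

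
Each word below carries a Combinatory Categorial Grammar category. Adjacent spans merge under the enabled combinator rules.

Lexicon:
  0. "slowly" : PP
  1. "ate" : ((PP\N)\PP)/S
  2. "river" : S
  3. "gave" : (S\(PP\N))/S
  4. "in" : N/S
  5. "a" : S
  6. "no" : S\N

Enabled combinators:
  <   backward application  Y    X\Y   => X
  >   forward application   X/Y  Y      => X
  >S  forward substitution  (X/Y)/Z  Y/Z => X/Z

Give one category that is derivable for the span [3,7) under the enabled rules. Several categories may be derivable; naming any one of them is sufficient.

S\(PP\N)

[0,7] S   <
  [0,3] PP\N   <
    [0,1] "slowly" : PP
    [1,3] (PP\N)\PP   >
      [1,2] "ate" : ((PP\N)\PP)/S
      [2,3] "river" : S
  [3,7] S\(PP\N)   >
    [3,4] "gave" : (S\(PP\N))/S
    [4,7] S   <
      [4,6] N   >
        [4,5] "in" : N/S
        [5,6] "a" : S
      [6,7] "no" : S\N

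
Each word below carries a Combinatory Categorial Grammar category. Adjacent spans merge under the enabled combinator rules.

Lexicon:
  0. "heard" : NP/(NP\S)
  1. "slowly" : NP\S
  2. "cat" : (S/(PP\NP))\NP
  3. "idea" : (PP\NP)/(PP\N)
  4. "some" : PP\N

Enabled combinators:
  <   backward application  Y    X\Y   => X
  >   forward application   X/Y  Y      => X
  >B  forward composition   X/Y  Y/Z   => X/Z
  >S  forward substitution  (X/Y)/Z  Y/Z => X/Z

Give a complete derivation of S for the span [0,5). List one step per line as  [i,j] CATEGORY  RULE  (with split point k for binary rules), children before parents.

[0,1] NP/(NP\S)  lex  "heard"
[1,2] NP\S  lex  "slowly"
[0,2] NP  >  k=1
[2,3] (S/(PP\NP))\NP  lex  "cat"
[0,3] S/(PP\NP)  <  k=2
[3,4] (PP\NP)/(PP\N)  lex  "idea"
[4,5] PP\N  lex  "some"
[3,5] PP\NP  >  k=4
[0,5] S  >  k=3

[0,5] S   >
  [0,3] S/(PP\NP)   <
    [0,2] NP   >
      [0,1] "heard" : NP/(NP\S)
      [1,2] "slowly" : NP\S
    [2,3] "cat" : (S/(PP\NP))\NP
  [3,5] PP\NP   >
    [3,4] "idea" : (PP\NP)/(PP\N)
    [4,5] "some" : PP\N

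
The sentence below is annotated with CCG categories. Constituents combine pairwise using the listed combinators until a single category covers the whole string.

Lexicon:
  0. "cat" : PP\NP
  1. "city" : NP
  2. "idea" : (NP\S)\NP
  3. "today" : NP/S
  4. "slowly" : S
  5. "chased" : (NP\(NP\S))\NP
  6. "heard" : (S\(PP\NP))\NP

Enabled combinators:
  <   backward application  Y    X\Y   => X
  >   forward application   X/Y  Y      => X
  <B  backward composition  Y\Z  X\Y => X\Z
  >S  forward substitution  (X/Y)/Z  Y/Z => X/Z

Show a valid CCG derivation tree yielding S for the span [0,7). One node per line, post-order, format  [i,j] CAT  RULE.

[0,7] S   <
  [0,1] "cat" : PP\NP
  [1,7] S\(PP\NP)   <
    [1,6] NP   <
      [1,3] NP\S   <
        [1,2] "city" : NP
        [2,3] "idea" : (NP\S)\NP
      [3,6] NP\(NP\S)   <
        [3,5] NP   >
          [3,4] "today" : NP/S
          [4,5] "slowly" : S
        [5,6] "chased" : (NP\(NP\S))\NP
    [6,7] "heard" : (S\(PP\NP))\NP

[0,1] PP\NP  lex  "cat"
[1,2] NP  lex  "city"
[2,3] (NP\S)\NP  lex  "idea"
[1,3] NP\S  <  k=2
[3,4] NP/S  lex  "today"
[4,5] S  lex  "slowly"
[3,5] NP  >  k=4
[5,6] (NP\(NP\S))\NP  lex  "chased"
[3,6] NP\(NP\S)  <  k=5
[1,6] NP  <  k=3
[6,7] (S\(PP\NP))\NP  lex  "heard"
[1,7] S\(PP\NP)  <  k=6
[0,7] S  <  k=1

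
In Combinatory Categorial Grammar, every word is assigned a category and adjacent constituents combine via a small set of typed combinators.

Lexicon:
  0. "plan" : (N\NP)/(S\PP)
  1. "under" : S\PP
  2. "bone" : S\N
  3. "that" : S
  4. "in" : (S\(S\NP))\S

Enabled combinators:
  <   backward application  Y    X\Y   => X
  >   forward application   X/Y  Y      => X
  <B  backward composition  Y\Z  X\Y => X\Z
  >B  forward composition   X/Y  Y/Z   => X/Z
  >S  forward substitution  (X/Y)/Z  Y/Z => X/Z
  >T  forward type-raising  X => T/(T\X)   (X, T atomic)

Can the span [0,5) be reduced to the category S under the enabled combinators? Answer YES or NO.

[0,5] S   <
  [0,3] S\NP   <B
    [0,2] N\NP   >
      [0,1] "plan" : (N\NP)/(S\PP)
      [1,2] "under" : S\PP
    [2,3] "bone" : S\N
  [3,5] S\(S\NP)   <
    [3,4] "that" : S
    [4,5] "in" : (S\(S\NP))\S

YES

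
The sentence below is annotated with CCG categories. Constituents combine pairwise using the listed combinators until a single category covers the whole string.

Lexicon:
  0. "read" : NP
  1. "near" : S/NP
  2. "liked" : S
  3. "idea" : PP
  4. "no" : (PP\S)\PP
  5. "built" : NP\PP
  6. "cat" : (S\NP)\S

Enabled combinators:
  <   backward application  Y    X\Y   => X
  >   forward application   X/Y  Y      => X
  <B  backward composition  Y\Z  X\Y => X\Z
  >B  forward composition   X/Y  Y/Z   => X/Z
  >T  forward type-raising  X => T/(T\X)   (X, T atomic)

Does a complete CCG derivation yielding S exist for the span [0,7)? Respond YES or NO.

[0,7] S   >
  [0,1] S/(S\NP)   >T
    [0,1] "read" : NP
  [1,7] S\NP   <
    [1,6] S   >
      [1,2] "near" : S/NP
      [2,6] NP   >
        [2,3] NP/(NP\S)   >T
          [2,3] "liked" : S
        [3,6] NP\S   <B
          [3,5] PP\S   <
            [3,4] "idea" : PP
            [4,5] "no" : (PP\S)\PP
          [5,6] "built" : NP\PP
    [6,7] "cat" : (S\NP)\S

YES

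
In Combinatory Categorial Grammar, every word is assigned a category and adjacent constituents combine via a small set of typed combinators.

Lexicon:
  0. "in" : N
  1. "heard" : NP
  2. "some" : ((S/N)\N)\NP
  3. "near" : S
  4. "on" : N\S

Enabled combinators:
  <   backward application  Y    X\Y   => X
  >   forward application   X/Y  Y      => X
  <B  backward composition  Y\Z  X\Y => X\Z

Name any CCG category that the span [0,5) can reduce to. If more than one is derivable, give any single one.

[0,5] S   >
  [0,3] S/N   <
    [0,1] "in" : N
    [1,3] (S/N)\N   <
      [1,2] "heard" : NP
      [2,3] "some" : ((S/N)\N)\NP
  [3,5] N   <
    [3,4] "near" : S
    [4,5] "on" : N\S

S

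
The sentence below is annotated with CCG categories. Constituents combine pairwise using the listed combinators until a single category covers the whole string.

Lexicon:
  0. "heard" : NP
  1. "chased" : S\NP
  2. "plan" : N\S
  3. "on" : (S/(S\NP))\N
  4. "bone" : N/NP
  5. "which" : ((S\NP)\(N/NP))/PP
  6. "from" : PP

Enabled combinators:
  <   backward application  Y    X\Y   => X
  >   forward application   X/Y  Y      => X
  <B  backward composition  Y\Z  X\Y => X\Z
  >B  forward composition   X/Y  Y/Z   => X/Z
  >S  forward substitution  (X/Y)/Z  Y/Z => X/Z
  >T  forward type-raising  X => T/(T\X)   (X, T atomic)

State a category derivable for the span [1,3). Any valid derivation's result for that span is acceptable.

N\NP

[0,7] S   >
  [0,4] S/(S\NP)   <
    [0,3] N   <
      [0,1] "heard" : NP
      [1,3] N\NP   <B
        [1,2] "chased" : S\NP
        [2,3] "plan" : N\S
    [3,4] "on" : (S/(S\NP))\N
  [4,7] S\NP   <
    [4,5] "bone" : N/NP
    [5,7] (S\NP)\(N/NP)   >
      [5,6] "which" : ((S\NP)\(N/NP))/PP
      [6,7] "from" : PP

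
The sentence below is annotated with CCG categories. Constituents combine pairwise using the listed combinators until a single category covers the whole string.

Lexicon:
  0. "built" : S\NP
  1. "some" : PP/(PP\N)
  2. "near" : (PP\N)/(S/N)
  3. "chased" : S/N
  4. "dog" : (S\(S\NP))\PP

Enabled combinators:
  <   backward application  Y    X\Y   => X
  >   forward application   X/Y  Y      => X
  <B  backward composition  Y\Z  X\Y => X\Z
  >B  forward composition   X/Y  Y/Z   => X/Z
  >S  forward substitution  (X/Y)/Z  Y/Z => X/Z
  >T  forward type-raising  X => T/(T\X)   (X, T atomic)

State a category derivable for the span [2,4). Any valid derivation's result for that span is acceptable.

[0,5] S   <
  [0,1] "built" : S\NP
  [1,5] S\(S\NP)   <
    [1,4] PP   >
      [1,2] "some" : PP/(PP\N)
      [2,4] PP\N   >
        [2,3] "near" : (PP\N)/(S/N)
        [3,4] "chased" : S/N
    [4,5] "dog" : (S\(S\NP))\PP

PP\N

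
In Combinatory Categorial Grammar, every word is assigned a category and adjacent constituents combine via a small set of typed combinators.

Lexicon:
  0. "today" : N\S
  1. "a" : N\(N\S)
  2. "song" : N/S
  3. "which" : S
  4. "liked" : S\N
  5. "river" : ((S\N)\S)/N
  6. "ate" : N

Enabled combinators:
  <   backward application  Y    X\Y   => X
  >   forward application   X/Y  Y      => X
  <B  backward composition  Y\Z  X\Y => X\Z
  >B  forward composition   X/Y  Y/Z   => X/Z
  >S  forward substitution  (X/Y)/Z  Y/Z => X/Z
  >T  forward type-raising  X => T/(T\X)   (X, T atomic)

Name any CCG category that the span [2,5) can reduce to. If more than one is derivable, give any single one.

[0,7] S   <
  [0,2] N   <
    [0,1] "today" : N\S
    [1,2] "a" : N\(N\S)
  [2,7] S\N   <
    [2,5] S   <
      [2,4] N   >
        [2,3] "song" : N/S
        [3,4] "which" : S
      [4,5] "liked" : S\N
    [5,7] (S\N)\S   >
      [5,6] "river" : ((S\N)\S)/N
      [6,7] "ate" : N

S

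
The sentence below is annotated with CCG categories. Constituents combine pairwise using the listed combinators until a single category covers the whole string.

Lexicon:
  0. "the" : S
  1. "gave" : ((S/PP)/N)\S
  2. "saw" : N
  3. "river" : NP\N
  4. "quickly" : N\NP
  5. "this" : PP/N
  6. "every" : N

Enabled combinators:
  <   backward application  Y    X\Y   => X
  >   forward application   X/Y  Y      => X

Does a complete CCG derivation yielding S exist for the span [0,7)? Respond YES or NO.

[0,7] S   >
  [0,5] S/PP   >
    [0,2] (S/PP)/N   <
      [0,1] "the" : S
      [1,2] "gave" : ((S/PP)/N)\S
    [2,5] N   <
      [2,4] NP   <
        [2,3] "saw" : N
        [3,4] "river" : NP\N
      [4,5] "quickly" : N\NP
  [5,7] PP   >
    [5,6] "this" : PP/N
    [6,7] "every" : N

YES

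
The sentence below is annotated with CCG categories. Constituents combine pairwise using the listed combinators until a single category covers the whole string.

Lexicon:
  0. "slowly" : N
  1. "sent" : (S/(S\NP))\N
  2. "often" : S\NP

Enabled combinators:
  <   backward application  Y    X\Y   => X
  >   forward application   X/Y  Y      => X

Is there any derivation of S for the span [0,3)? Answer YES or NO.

YES

[0,3] S   >
  [0,2] S/(S\NP)   <
    [0,1] "slowly" : N
    [1,2] "sent" : (S/(S\NP))\N
  [2,3] "often" : S\NP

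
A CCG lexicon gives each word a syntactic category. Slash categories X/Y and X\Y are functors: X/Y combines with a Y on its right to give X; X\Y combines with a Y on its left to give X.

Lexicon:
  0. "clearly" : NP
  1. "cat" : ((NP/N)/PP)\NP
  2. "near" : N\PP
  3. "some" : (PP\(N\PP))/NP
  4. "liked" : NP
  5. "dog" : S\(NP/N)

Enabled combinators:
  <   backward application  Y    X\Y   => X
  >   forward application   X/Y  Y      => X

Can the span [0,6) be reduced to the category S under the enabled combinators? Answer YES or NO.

[0,6] S   <
  [0,5] NP/N   >
    [0,2] (NP/N)/PP   <
      [0,1] "clearly" : NP
      [1,2] "cat" : ((NP/N)/PP)\NP
    [2,5] PP   <
      [2,3] "near" : N\PP
      [3,5] PP\(N\PP)   >
        [3,4] "some" : (PP\(N\PP))/NP
        [4,5] "liked" : NP
  [5,6] "dog" : S\(NP/N)

YES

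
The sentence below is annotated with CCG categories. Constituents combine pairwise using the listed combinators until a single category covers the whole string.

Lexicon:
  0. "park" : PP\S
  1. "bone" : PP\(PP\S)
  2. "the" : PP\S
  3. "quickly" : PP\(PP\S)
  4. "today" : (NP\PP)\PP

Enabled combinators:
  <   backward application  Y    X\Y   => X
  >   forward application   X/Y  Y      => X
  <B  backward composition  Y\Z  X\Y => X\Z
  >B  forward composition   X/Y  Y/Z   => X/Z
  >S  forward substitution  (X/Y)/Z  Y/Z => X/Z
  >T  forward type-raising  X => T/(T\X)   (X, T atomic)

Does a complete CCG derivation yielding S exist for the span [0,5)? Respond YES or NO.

PP\S PP\(PP\S) PP\S PP\(PP\S) (NP\PP)\PP
CKY chart[0,5] = {N/(N\NP), NP, NP/(NP\NP), PP/(PP\NP), S/(S\NP)}; S ∉ chart

NO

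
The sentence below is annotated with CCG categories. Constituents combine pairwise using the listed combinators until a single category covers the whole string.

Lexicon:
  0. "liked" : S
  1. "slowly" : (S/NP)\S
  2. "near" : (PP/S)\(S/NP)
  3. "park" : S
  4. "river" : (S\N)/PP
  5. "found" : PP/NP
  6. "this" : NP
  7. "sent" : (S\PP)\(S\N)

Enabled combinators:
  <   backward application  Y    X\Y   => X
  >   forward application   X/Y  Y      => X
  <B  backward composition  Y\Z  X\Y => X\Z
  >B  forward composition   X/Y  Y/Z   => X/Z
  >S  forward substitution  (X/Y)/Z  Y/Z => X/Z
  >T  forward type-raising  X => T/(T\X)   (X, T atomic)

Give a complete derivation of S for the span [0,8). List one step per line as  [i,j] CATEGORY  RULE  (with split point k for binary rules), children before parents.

[0,8] S   <
  [0,4] PP   >
    [0,3] PP/S   <
      [0,2] S/NP   <
        [0,1] "liked" : S
        [1,2] "slowly" : (S/NP)\S
      [2,3] "near" : (PP/S)\(S/NP)
    [3,4] "park" : S
  [4,8] S\PP   <
    [4,7] S\N   >
      [4,5] "river" : (S\N)/PP
      [5,7] PP   >
        [5,6] "found" : PP/NP
        [6,7] "this" : NP
    [7,8] "sent" : (S\PP)\(S\N)

[0,1] S  lex  "liked"
[1,2] (S/NP)\S  lex  "slowly"
[0,2] S/NP  <  k=1
[2,3] (PP/S)\(S/NP)  lex  "near"
[0,3] PP/S  <  k=2
[3,4] S  lex  "park"
[0,4] PP  >  k=3
[4,5] (S\N)/PP  lex  "river"
[5,6] PP/NP  lex  "found"
[6,7] NP  lex  "this"
[5,7] PP  >  k=6
[4,7] S\N  >  k=5
[7,8] (S\PP)\(S\N)  lex  "sent"
[4,8] S\PP  <  k=7
[0,8] S  <  k=4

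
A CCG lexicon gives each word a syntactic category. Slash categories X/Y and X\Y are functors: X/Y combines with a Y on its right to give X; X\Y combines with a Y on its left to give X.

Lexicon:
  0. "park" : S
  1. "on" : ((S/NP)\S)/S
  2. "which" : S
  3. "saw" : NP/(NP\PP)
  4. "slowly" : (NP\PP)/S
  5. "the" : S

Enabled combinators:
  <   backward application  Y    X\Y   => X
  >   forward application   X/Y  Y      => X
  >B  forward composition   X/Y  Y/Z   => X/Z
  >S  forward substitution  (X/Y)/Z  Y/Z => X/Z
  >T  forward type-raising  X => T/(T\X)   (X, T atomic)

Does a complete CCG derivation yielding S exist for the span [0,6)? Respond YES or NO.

[0,6] S   >
  [0,3] S/NP   <
    [0,1] "park" : S
    [1,3] (S/NP)\S   >
      [1,2] "on" : ((S/NP)\S)/S
      [2,3] "which" : S
  [3,6] NP   >
    [3,4] "saw" : NP/(NP\PP)
    [4,6] NP\PP   >
      [4,5] "slowly" : (NP\PP)/S
      [5,6] "the" : S

YES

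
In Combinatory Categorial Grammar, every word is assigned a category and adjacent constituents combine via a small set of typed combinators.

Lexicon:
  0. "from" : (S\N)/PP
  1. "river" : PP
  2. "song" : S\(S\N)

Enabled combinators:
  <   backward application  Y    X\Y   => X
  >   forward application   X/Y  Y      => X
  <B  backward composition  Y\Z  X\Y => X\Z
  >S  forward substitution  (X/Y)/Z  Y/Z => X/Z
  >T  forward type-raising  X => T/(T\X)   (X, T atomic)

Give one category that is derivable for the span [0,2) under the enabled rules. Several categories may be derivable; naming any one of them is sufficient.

S\N

[0,3] S   <
  [0,2] S\N   >
    [0,1] "from" : (S\N)/PP
    [1,2] "river" : PP
  [2,3] "song" : S\(S\N)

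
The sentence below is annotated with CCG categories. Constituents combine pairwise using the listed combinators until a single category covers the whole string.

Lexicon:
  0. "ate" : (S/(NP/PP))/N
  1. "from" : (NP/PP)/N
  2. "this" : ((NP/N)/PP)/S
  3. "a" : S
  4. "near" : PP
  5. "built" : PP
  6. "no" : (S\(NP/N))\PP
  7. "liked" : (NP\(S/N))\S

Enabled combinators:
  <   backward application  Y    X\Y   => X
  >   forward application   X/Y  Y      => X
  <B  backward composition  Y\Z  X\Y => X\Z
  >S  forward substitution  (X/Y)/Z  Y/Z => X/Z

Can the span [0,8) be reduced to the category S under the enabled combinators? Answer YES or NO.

NO

(S/(NP/PP))/N (NP/PP)/N ((NP/N)/PP)/S S PP PP (S\(NP/N))\PP (NP\(S/N))\S
CKY chart[0,8] = {NP}; S ∉ chart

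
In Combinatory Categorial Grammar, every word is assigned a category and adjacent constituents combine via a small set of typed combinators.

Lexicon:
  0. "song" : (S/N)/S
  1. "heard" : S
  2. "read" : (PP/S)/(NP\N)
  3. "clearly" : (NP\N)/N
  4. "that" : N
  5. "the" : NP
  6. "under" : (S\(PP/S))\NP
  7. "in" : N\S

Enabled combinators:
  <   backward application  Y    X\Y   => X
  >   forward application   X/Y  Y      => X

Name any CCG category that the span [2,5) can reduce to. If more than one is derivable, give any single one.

[0,8] S   >
  [0,2] S/N   >
    [0,1] "song" : (S/N)/S
    [1,2] "heard" : S
  [2,8] N   <
    [2,7] S   <
      [2,5] PP/S   >
        [2,3] "read" : (PP/S)/(NP\N)
        [3,5] NP\N   >
          [3,4] "clearly" : (NP\N)/N
          [4,5] "that" : N
      [5,7] S\(PP/S)   <
        [5,6] "the" : NP
        [6,7] "under" : (S\(PP/S))\NP
    [7,8] "in" : N\S

PP/S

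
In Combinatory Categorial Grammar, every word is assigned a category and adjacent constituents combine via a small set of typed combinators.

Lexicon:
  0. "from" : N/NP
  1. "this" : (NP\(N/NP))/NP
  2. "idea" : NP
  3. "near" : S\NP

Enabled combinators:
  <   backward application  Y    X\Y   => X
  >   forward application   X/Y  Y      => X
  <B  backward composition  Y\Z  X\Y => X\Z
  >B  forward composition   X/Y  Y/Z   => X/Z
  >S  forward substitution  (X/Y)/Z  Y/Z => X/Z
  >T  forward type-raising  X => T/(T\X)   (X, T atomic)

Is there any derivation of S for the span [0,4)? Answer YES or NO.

[0,4] S   <
  [0,3] NP   <
    [0,1] "from" : N/NP
    [1,3] NP\(N/NP)   >
      [1,2] "this" : (NP\(N/NP))/NP
      [2,3] "idea" : NP
  [3,4] "near" : S\NP

YES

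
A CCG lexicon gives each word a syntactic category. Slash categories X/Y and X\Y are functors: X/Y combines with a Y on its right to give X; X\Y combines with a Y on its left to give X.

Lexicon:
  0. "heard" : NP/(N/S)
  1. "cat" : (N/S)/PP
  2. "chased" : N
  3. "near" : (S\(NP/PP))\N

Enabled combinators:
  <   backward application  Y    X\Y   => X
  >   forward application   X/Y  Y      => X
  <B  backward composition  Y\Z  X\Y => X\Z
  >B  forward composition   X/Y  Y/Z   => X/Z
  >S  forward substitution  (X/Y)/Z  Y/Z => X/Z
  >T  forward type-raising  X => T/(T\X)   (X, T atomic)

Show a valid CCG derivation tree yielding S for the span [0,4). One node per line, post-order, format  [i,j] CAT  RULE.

[0,4] S   <
  [0,2] NP/PP   >B
    [0,1] "heard" : NP/(N/S)
    [1,2] "cat" : (N/S)/PP
  [2,4] S\(NP/PP)   <
    [2,3] "chased" : N
    [3,4] "near" : (S\(NP/PP))\N

[0,1] NP/(N/S)  lex  "heard"
[1,2] (N/S)/PP  lex  "cat"
[0,2] NP/PP  >B  k=1
[2,3] N  lex  "chased"
[3,4] (S\(NP/PP))\N  lex  "near"
[2,4] S\(NP/PP)  <  k=3
[0,4] S  <  k=2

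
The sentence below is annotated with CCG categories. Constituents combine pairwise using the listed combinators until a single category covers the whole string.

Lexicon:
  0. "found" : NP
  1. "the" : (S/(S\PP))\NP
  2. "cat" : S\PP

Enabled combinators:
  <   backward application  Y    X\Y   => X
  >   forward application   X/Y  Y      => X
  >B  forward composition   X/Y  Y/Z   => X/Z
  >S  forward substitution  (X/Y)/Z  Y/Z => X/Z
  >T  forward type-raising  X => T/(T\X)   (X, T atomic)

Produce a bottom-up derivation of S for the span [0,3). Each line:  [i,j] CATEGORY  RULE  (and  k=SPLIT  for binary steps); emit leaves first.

[0,3] S   >
  [0,2] S/(S\PP)   <
    [0,1] "found" : NP
    [1,2] "the" : (S/(S\PP))\NP
  [2,3] "cat" : S\PP

[0,1] NP  lex  "found"
[1,2] (S/(S\PP))\NP  lex  "the"
[0,2] S/(S\PP)  <  k=1
[2,3] S\PP  lex  "cat"
[0,3] S  >  k=2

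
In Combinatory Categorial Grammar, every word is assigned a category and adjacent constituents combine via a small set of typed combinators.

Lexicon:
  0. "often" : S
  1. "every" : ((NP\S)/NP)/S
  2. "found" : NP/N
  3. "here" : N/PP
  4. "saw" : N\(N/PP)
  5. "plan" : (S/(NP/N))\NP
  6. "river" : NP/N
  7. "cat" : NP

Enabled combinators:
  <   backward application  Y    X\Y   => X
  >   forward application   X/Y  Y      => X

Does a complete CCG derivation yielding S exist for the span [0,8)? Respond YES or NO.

NO

S ((NP\S)/NP)/S NP/N N/PP N\(N/PP) (S/(NP/N))\NP NP/N NP
CKY chart[0,8] = {NP}; S ∉ chart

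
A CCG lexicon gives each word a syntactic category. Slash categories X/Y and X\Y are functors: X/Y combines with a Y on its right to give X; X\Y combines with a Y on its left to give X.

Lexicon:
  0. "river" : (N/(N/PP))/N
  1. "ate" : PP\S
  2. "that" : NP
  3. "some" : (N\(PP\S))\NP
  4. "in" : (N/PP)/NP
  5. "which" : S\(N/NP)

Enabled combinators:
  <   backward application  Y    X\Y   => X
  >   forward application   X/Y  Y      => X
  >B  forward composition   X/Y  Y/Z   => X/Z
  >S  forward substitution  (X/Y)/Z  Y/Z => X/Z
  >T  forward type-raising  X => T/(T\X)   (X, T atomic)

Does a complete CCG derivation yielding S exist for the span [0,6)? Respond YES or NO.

[0,6] S   <
  [0,5] N/NP   >B
    [0,4] N/(N/PP)   >
      [0,1] "river" : (N/(N/PP))/N
      [1,4] N   <
        [1,2] "ate" : PP\S
        [2,4] N\(PP\S)   <
          [2,3] "that" : NP
          [3,4] "some" : (N\(PP\S))\NP
    [4,5] "in" : (N/PP)/NP
  [5,6] "which" : S\(N/NP)

YES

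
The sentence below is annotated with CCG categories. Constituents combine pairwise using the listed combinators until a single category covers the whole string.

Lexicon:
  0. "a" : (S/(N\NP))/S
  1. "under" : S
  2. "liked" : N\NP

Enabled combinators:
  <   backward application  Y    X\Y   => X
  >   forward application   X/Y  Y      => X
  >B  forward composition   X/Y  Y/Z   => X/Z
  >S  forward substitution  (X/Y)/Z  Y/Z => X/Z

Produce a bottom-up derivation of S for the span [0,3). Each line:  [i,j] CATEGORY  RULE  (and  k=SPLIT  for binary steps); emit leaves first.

[0,1] (S/(N\NP))/S  lex  "a"
[1,2] S  lex  "under"
[0,2] S/(N\NP)  >  k=1
[2,3] N\NP  lex  "liked"
[0,3] S  >  k=2

[0,3] S   >
  [0,2] S/(N\NP)   >
    [0,1] "a" : (S/(N\NP))/S
    [1,2] "under" : S
  [2,3] "liked" : N\NP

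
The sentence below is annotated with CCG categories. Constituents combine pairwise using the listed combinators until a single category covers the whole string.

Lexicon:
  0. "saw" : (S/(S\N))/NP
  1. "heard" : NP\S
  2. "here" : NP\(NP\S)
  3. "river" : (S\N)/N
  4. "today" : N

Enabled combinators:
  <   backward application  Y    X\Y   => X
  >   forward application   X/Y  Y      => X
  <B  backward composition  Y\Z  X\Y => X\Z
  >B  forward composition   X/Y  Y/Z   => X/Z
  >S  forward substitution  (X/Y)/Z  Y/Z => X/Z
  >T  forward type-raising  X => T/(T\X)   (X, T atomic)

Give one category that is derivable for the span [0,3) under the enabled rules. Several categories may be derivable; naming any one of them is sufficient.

[0,5] S   >
  [0,3] S/(S\N)   >
    [0,1] "saw" : (S/(S\N))/NP
    [1,3] NP   <
      [1,2] "heard" : NP\S
      [2,3] "here" : NP\(NP\S)
  [3,5] S\N   >
    [3,4] "river" : (S\N)/N
    [4,5] "today" : N

S/(S\N)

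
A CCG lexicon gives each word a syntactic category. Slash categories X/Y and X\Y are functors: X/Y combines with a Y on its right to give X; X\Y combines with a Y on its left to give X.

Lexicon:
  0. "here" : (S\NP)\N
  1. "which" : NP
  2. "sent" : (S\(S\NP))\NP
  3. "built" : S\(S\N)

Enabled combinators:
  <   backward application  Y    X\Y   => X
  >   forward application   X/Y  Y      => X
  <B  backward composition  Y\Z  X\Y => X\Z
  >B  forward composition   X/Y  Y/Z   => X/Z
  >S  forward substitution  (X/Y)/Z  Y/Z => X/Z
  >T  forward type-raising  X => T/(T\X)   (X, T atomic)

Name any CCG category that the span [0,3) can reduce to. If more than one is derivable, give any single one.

[0,4] S   <
  [0,3] S\N   <B
    [0,1] "here" : (S\NP)\N
    [1,3] S\(S\NP)   <
      [1,2] "which" : NP
      [2,3] "sent" : (S\(S\NP))\NP
  [3,4] "built" : S\(S\N)

S\N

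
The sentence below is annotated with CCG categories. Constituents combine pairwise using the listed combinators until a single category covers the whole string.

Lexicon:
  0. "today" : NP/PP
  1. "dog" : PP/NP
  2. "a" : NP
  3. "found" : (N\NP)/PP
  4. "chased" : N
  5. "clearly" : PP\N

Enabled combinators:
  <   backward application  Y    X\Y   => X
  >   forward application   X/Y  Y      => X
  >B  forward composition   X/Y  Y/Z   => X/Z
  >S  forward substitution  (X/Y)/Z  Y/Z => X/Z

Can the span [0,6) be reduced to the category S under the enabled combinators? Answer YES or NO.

NP/PP PP/NP NP (N\NP)/PP N PP\N
CKY chart[0,6] = {N}; S ∉ chart

NO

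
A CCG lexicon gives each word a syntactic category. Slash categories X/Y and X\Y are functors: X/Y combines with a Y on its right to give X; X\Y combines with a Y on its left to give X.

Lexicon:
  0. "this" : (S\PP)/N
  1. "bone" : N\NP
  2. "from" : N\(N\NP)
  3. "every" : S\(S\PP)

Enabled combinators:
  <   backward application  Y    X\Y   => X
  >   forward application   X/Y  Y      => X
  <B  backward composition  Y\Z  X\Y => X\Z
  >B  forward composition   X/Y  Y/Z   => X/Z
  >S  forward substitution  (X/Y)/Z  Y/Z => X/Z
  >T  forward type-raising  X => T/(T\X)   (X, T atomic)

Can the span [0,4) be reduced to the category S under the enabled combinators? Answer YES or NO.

YES

[0,4] S   <
  [0,3] S\PP   >
    [0,1] "this" : (S\PP)/N
    [1,3] N   <
      [1,2] "bone" : N\NP
      [2,3] "from" : N\(N\NP)
  [3,4] "every" : S\(S\PP)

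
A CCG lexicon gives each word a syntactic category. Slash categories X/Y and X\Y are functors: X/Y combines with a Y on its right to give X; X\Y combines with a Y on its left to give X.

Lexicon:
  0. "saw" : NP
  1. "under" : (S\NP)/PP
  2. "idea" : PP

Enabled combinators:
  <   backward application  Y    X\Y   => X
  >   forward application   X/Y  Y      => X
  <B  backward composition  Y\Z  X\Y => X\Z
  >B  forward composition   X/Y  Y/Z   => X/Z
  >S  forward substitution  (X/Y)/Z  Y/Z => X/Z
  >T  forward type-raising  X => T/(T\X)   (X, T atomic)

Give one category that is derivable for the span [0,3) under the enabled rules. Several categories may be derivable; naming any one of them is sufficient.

S

[0,3] S   >
  [0,1] S/(S\NP)   >T
    [0,1] "saw" : NP
  [1,3] S\NP   >
    [1,2] "under" : (S\NP)/PP
    [2,3] "idea" : PP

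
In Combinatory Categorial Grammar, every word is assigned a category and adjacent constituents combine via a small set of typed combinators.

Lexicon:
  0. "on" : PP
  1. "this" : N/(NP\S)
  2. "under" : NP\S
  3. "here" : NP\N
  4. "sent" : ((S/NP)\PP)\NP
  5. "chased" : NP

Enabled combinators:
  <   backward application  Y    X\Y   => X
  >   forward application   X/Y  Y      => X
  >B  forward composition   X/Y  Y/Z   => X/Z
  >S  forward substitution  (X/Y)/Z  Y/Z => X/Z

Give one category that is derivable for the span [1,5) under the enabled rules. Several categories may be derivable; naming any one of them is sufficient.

[0,6] S   >
  [0,5] S/NP   <
    [0,1] "on" : PP
    [1,5] (S/NP)\PP   <
      [1,4] NP   <
        [1,3] N   >
          [1,2] "this" : N/(NP\S)
          [2,3] "under" : NP\S
        [3,4] "here" : NP\N
      [4,5] "sent" : ((S/NP)\PP)\NP
  [5,6] "chased" : NP

(S/NP)\PP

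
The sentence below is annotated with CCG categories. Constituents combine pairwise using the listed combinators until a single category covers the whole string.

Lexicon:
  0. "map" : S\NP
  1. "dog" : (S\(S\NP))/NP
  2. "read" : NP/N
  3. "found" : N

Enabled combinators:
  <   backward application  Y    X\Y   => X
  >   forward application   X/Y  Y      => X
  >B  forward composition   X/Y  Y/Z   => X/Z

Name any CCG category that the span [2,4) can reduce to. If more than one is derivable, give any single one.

NP

[0,4] S   <
  [0,1] "map" : S\NP
  [1,4] S\(S\NP)   >
    [1,2] "dog" : (S\(S\NP))/NP
    [2,4] NP   >
      [2,3] "read" : NP/N
      [3,4] "found" : N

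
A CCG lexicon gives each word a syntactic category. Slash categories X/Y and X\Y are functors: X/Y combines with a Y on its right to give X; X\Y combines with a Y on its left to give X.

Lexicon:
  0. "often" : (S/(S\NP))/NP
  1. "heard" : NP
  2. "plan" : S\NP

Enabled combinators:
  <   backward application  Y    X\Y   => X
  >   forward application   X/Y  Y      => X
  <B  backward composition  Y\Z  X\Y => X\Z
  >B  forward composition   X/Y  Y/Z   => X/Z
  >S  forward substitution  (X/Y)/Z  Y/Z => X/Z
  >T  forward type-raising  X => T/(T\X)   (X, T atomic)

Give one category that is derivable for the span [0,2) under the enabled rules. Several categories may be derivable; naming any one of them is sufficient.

[0,3] S   >
  [0,2] S/(S\NP)   >
    [0,1] "often" : (S/(S\NP))/NP
    [1,2] "heard" : NP
  [2,3] "plan" : S\NP

S/(S\NP)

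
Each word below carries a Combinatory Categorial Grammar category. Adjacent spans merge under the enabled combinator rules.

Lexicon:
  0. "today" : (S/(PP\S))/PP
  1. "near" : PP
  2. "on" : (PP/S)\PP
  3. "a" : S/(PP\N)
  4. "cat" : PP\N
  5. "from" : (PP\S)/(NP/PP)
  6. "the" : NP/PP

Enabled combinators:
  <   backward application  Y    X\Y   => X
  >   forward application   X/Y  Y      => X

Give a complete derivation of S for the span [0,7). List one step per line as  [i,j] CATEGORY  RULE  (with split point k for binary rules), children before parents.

[0,1] (S/(PP\S))/PP  lex  "today"
[1,2] PP  lex  "near"
[2,3] (PP/S)\PP  lex  "on"
[1,3] PP/S  <  k=2
[3,4] S/(PP\N)  lex  "a"
[4,5] PP\N  lex  "cat"
[3,5] S  >  k=4
[1,5] PP  >  k=3
[0,5] S/(PP\S)  >  k=1
[5,6] (PP\S)/(NP/PP)  lex  "from"
[6,7] NP/PP  lex  "the"
[5,7] PP\S  >  k=6
[0,7] S  >  k=5

[0,7] S   >
  [0,5] S/(PP\S)   >
    [0,1] "today" : (S/(PP\S))/PP
    [1,5] PP   >
      [1,3] PP/S   <
        [1,2] "near" : PP
        [2,3] "on" : (PP/S)\PP
      [3,5] S   >
        [3,4] "a" : S/(PP\N)
        [4,5] "cat" : PP\N
  [5,7] PP\S   >
    [5,6] "from" : (PP\S)/(NP/PP)
    [6,7] "the" : NP/PP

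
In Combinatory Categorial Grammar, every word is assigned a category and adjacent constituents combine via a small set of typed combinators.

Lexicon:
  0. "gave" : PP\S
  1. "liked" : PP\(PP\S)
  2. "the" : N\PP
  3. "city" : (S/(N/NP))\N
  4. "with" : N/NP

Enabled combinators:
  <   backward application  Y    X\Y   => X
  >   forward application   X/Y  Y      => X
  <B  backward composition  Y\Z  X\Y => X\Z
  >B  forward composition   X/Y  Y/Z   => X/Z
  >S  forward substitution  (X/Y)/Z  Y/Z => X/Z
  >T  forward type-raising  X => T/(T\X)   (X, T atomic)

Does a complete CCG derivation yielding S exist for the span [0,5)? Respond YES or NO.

YES

[0,5] S   >
  [0,4] S/(N/NP)   <
    [0,3] N   <
      [0,2] PP   <
        [0,1] "gave" : PP\S
        [1,2] "liked" : PP\(PP\S)
      [2,3] "the" : N\PP
    [3,4] "city" : (S/(N/NP))\N
  [4,5] "with" : N/NP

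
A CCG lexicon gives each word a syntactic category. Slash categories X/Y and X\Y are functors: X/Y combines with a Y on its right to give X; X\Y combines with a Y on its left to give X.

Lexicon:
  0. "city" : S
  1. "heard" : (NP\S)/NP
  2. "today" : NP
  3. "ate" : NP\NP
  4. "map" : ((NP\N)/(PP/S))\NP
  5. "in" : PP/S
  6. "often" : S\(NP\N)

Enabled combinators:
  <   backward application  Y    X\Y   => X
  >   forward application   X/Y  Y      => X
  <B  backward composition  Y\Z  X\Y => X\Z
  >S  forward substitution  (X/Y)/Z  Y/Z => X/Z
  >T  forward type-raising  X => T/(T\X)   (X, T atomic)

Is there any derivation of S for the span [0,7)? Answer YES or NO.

YES

[0,7] S   <
  [0,6] NP\N   >
    [0,5] (NP\N)/(PP/S)   <
      [0,4] NP   <
        [0,1] "city" : S
        [1,4] NP\S   <B
          [1,3] NP\S   >
            [1,2] "heard" : (NP\S)/NP
            [2,3] "today" : NP
          [3,4] "ate" : NP\NP
      [4,5] "map" : ((NP\N)/(PP/S))\NP
    [5,6] "in" : PP/S
  [6,7] "often" : S\(NP\N)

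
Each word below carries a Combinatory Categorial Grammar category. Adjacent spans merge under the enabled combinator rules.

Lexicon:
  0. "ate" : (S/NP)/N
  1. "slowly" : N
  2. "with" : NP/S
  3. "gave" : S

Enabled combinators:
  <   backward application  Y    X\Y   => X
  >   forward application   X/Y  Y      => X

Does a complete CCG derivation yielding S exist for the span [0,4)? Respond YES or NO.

YES

[0,4] S   >
  [0,2] S/NP   >
    [0,1] "ate" : (S/NP)/N
    [1,2] "slowly" : N
  [2,4] NP   >
    [2,3] "with" : NP/S
    [3,4] "gave" : S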